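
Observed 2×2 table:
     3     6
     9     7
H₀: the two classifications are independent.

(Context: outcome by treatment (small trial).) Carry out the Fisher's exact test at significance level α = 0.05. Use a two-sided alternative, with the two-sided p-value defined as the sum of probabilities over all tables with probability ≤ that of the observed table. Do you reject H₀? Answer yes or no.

Margins: r₁=9, r₂=16, c₁=12, c₂=13, n=25
p_obs = C(9,3)·C(16,9)/C(25,12); sum pmf over tables with pmf ≤ p_obs
p-value (two-sided) = 0.41098
At α=0.05: p ≥ α → fail to reject H₀

reject H₀: no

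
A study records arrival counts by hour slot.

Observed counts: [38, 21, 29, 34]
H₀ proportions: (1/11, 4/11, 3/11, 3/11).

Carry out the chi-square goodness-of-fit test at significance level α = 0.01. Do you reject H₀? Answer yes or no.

n = 122; E_i = n·p_i = [11.09, 44.36, 33.27, 33.27]
χ² = (38−11.09)²/11.09 + (21−44.36)²/44.36 + (29−33.27)²/33.27 + (34−33.27)²/33.27 = 78.1564
df = 3
p-value (upper-tail) = 0.00000
At α=0.01: p < α → reject H₀

reject H₀: yes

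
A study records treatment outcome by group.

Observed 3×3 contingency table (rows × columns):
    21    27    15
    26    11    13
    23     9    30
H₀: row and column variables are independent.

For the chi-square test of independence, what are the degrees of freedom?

df = (r−1)(c−1) = (3−1)·(3−1) = 4

degrees of freedom = 4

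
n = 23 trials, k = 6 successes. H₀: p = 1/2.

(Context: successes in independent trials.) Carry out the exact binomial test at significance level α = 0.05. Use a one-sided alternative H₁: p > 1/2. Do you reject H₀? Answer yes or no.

reject H₀: no

Exact binomial: n=23, k=6, p₀=1/2=0.5000
P(X≥6) from Σ C(n,i)·p₀^i·(1−p₀)^(n−i)
p-value (one-sided, H₁ greater) = 0.99469
At α=0.05: p ≥ α → fail to reject H₀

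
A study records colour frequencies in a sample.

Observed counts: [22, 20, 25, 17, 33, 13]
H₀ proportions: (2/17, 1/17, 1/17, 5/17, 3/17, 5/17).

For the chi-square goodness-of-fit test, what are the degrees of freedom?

degrees of freedom = 5

df = k − 1 = 6 − 1 = 5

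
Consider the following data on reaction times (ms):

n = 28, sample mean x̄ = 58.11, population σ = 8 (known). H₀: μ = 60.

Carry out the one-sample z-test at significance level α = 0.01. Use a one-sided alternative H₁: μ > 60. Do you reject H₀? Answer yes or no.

SE = σ/√n = 8/√28 = 1.5119
z = (x̄−μ₀)/SE = (58.11−60)/1.5119 = -1.2501
p-value (one-sided, H₁ greater) = 0.89437
At α=0.01: p ≥ α → fail to reject H₀

reject H₀: no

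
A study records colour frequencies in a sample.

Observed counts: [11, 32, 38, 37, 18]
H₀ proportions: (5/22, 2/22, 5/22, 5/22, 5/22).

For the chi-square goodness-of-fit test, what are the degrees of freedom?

degrees of freedom = 4

df = k − 1 = 5 − 1 = 4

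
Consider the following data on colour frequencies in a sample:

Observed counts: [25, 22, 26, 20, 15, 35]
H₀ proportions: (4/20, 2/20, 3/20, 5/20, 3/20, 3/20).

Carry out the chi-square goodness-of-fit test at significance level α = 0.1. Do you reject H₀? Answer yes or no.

n = 143; E_i = n·p_i = [28.60, 14.30, 21.45, 35.75, 21.45, 21.45]
χ² = (25−28.60)²/28.60 + (22−14.30)²/14.30 + (26−21.45)²/21.45 + (20−35.75)²/35.75 + (15−21.45)²/21.45 + (35−21.45)²/21.45 = 23.0023
df = 5
p-value (upper-tail) = 0.00034
At α=0.1: p < α → reject H₀

reject H₀: yes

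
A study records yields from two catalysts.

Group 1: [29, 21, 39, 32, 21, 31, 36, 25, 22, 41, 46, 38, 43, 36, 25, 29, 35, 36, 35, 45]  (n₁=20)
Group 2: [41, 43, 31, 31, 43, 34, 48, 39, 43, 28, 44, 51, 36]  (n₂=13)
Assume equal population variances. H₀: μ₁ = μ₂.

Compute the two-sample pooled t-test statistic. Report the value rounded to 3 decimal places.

test statistic = -2.306

x̄₁=33.250, s₁=7.765, n₁=20
x̄₂=39.385, s₂=6.971, n₂=13
s_p² = [19·7.765² + 12·6.971²]/31 = 55.7686
SE = √(s_p²·(1/20+1/13)) = 2.6605
t = (33.250−39.385)/2.6605 = -2.3058
df = 31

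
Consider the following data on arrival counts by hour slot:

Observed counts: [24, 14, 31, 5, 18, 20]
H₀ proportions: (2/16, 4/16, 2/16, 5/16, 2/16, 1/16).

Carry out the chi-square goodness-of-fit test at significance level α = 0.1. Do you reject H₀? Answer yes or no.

reject H₀: yes

n = 112; E_i = n·p_i = [14.00, 28.00, 14.00, 35.00, 14.00, 7.00]
χ² = (24−14.00)²/14.00 + (14−28.00)²/28.00 + (31−14.00)²/14.00 + (5−35.00)²/35.00 + (18−14.00)²/14.00 + (20−7.00)²/7.00 = 85.7857
df = 5
p-value (upper-tail) = 0.00000
At α=0.1: p < α → reject H₀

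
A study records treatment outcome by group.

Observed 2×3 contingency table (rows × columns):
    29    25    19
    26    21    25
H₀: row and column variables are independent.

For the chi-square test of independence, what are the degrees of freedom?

df = (r−1)(c−1) = (2−1)·(3−1) = 2

degrees of freedom = 2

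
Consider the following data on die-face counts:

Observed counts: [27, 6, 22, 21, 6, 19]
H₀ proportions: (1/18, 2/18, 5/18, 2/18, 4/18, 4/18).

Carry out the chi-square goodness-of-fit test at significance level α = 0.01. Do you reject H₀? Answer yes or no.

reject H₀: yes

n = 101; E_i = n·p_i = [5.61, 11.22, 28.06, 11.22, 22.44, 22.44]
χ² = (27−5.61)²/5.61 + (6−11.22)²/11.22 + (22−28.06)²/28.06 + (21−11.22)²/11.22 + (6−22.44)²/22.44 + (19−22.44)²/22.44 = 106.3653
df = 5
p-value (upper-tail) = 0.00000
At α=0.01: p < α → reject H₀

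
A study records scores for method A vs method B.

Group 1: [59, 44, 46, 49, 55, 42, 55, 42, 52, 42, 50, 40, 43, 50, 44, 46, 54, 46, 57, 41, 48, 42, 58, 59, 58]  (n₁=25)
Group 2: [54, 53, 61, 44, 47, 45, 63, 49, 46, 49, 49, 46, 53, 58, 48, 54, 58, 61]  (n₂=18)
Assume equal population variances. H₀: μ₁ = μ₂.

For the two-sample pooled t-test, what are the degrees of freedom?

df = n₁ + n₂ − 2 = 25 + 18 − 2 = 41

degrees of freedom = 41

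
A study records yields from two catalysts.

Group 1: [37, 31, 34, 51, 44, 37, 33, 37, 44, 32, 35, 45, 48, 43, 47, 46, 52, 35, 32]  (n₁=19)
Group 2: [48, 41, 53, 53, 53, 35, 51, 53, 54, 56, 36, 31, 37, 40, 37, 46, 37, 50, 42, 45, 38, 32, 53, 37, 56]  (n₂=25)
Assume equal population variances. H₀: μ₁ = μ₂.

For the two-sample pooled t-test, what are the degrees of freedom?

df = n₁ + n₂ − 2 = 19 + 25 − 2 = 42

degrees of freedom = 42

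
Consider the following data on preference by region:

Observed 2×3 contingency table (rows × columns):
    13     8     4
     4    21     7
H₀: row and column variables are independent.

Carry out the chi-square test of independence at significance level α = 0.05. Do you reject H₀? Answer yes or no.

reject H₀: yes

Row totals [25, 32], col totals [17, 29, 11], n=57
χ² = (13−7.46)²/7.46 + (8−12.72)²/12.72 + (4−4.82)²/4.82 + (4−9.54)²/9.54 + (21−16.28)²/16.28 + (7−6.18)²/6.18 = 10.7124
df = 2
p-value (upper-tail) = 0.00472
At α=0.05: p < α → reject H₀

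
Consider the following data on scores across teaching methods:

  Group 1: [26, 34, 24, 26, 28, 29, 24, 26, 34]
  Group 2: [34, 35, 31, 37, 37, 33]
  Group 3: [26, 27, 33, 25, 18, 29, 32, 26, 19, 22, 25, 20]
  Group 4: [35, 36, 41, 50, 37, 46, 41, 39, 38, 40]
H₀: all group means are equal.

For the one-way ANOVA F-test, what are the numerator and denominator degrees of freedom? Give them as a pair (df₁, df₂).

k = 4 groups, N = 37 total
df = (k−1, N−k) = (4−1, 37−4) = (3, 33)

degrees of freedom = [3, 33]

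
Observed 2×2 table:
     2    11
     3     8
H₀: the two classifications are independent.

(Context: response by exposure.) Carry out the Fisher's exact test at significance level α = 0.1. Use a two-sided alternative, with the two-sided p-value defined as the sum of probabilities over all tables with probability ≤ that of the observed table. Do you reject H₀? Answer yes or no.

Margins: r₁=13, r₂=11, c₁=5, c₂=19, n=24
p_obs = C(13,2)·C(11,3)/C(24,5); sum pmf over tables with pmf ≤ p_obs
p-value (two-sided) = 0.62992
At α=0.1: p ≥ α → fail to reject H₀

reject H₀: no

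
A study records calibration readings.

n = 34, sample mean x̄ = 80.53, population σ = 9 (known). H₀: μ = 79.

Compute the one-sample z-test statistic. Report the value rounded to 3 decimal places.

test statistic = 0.991

SE = σ/√n = 9/√34 = 1.5435
z = (x̄−μ₀)/SE = (80.53−79)/1.5435 = 0.9913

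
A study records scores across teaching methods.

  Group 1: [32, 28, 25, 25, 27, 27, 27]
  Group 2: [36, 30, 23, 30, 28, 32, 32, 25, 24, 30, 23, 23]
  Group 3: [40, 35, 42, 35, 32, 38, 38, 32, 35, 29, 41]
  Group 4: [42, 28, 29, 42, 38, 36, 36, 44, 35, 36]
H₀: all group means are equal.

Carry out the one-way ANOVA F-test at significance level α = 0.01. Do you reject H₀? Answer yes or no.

reject H₀: yes

Group means [27.29, 28.00, 36.09, 36.60], grand mean 32.250
SSB = Σnᵢ(x̄ᵢ−x̄)² = 740.762; SSW = ΣΣ(x−x̄ᵢ)² = 660.738
MSB = 740.762/3 = 246.9208; MSW = 660.738/36 = 18.3538
F = MSB/MSW = 13.4534
df = (3, 36)
p-value (upper-tail) = 0.00000
At α=0.01: p < α → reject H₀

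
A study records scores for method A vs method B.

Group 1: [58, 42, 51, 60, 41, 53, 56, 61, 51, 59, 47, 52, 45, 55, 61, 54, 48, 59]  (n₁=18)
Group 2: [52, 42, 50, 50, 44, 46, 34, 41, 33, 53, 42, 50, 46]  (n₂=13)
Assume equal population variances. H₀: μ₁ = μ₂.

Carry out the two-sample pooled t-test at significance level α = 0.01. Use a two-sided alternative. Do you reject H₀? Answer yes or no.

reject H₀: yes

x̄₁=52.944, s₁=6.357, n₁=18
x̄₂=44.846, s₂=6.388, n₂=13
s_p² = [17·6.357² + 12·6.388²]/29 = 40.5737
SE = √(s_p²·(1/18+1/13)) = 2.3184
t = (52.944−44.846)/2.3184 = 3.4930
df = 29
p-value (two-sided) = 0.00155
At α=0.01: p < α → reject H₀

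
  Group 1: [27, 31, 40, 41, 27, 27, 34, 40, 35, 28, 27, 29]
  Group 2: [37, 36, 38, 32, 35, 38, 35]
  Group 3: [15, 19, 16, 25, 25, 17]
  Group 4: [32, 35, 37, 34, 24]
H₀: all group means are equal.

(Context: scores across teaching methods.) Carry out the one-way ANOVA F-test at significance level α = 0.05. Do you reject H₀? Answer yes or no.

Group means [32.17, 35.86, 19.50, 32.40], grand mean 30.533
SSB = Σnᵢ(x̄ᵢ−x̄)² = 978.243; SSW = ΣΣ(x−x̄ᵢ)² = 575.224
MSB = 978.243/3 = 326.0810; MSW = 575.224/26 = 22.1240
F = MSB/MSW = 14.7388
df = (3, 26)
p-value (upper-tail) = 0.00001
At α=0.05: p < α → reject H₀

reject H₀: yes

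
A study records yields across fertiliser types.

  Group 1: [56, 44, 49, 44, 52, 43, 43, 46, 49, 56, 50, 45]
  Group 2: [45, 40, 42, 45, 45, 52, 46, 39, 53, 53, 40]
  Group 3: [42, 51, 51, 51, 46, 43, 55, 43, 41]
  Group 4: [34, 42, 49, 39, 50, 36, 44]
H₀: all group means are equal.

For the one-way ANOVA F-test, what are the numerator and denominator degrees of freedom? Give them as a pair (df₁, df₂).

k = 4 groups, N = 39 total
df = (k−1, N−k) = (4−1, 39−4) = (3, 35)

degrees of freedom = [3, 35]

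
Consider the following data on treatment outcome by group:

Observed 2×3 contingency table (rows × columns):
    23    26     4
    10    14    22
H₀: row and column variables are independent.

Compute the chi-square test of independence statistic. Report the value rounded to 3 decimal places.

test statistic = 20.792

Row totals [53, 46], col totals [33, 40, 26], n=99
χ² = (23−17.67)²/17.67 + (26−21.41)²/21.41 + (4−13.92)²/13.92 + (10−15.33)²/15.33 + (14−18.59)²/18.59 + (22−12.08)²/12.08 = 20.7917
df = 2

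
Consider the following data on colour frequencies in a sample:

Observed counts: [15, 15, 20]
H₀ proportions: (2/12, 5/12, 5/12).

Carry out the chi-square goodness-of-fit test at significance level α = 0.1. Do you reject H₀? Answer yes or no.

n = 50; E_i = n·p_i = [8.33, 20.83, 20.83]
χ² = (15−8.33)²/8.33 + (15−20.83)²/20.83 + (20−20.83)²/20.83 = 7.0000
df = 2
p-value (upper-tail) = 0.03020
At α=0.1: p < α → reject H₀

reject H₀: yes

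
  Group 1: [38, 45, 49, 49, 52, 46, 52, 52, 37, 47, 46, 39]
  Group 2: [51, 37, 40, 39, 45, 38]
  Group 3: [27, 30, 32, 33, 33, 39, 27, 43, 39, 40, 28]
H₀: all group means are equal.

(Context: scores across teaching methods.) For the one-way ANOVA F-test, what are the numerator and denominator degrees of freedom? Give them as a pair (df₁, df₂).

k = 3 groups, N = 29 total
df = (k−1, N−k) = (3−1, 29−3) = (2, 26)

degrees of freedom = [2, 26]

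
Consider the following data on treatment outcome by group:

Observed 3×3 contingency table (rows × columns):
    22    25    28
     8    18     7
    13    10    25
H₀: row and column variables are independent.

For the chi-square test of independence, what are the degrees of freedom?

df = (r−1)(c−1) = (3−1)·(3−1) = 4

degrees of freedom = 4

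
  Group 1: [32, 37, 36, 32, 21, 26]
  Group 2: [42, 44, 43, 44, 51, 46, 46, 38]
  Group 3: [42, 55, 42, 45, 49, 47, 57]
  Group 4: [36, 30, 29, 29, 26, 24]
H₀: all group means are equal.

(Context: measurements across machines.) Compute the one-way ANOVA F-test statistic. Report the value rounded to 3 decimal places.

test statistic = 24.010

Group means [30.67, 44.25, 48.14, 29.00], grand mean 38.852
SSB = Σnᵢ(x̄ᵢ−x̄)² = 1821.717; SSW = ΣΣ(x−x̄ᵢ)² = 581.690
MSB = 1821.717/3 = 607.2390; MSW = 581.690/23 = 25.2909
F = MSB/MSW = 24.0102
df = (3, 23)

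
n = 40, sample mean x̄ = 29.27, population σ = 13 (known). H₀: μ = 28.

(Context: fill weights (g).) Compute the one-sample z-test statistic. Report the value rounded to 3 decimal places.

SE = σ/√n = 13/√40 = 2.0555
z = (x̄−μ₀)/SE = (29.27−28)/2.0555 = 0.6179

test statistic = 0.618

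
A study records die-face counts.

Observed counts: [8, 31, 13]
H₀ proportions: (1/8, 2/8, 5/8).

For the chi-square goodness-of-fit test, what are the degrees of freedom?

degrees of freedom = 2

df = k − 1 = 3 − 1 = 2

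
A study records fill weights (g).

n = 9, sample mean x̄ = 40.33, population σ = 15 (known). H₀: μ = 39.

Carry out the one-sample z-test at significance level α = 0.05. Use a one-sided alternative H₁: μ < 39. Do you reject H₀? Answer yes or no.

reject H₀: no

SE = σ/√n = 15/√9 = 5.0000
z = (x̄−μ₀)/SE = (40.33−39)/5.0000 = 0.2660
p-value (one-sided, H₁ less) = 0.60488
At α=0.05: p ≥ α → fail to reject H₀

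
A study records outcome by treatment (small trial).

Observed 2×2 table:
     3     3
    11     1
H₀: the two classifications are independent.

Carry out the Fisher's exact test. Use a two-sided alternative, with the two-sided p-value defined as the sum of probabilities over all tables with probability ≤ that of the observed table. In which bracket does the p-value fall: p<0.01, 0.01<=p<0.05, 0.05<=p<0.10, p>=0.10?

Margins: r₁=6, r₂=12, c₁=14, c₂=4, n=18
p_obs = C(6,3)·C(12,11)/C(18,14); sum pmf over tables with pmf ≤ p_obs
p-value (two-sided) = 0.08333
→ bracket: 0.05<=p<0.10

p-value bracket: 0.05<=p<0.10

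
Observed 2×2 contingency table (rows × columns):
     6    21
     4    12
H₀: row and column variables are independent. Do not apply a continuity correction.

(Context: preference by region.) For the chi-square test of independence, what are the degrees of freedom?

degrees of freedom = 1

df = (r−1)(c−1) = (2−1)·(2−1) = 1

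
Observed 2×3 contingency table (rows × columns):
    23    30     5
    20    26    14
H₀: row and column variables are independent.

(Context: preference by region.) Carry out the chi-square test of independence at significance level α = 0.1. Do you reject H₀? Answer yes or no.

Row totals [58, 60], col totals [43, 56, 19], n=118
χ² = (23−21.14)²/21.14 + (30−27.53)²/27.53 + (5−9.34)²/9.34 + (20−21.86)²/21.86 + (26−28.47)²/28.47 + (14−9.66)²/9.66 = 4.7256
df = 2
p-value (upper-tail) = 0.09415
At α=0.1: p < α → reject H₀

reject H₀: yes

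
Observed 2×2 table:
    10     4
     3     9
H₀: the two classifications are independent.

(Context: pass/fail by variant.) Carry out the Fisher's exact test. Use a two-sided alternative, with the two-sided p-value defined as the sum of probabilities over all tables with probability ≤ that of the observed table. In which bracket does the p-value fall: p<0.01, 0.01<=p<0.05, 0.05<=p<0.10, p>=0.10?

p-value bracket: 0.01<=p<0.05

Margins: r₁=14, r₂=12, c₁=13, c₂=13, n=26
p_obs = C(14,10)·C(12,3)/C(26,13); sum pmf over tables with pmf ≤ p_obs
p-value (two-sided) = 0.04718
→ bracket: 0.01<=p<0.05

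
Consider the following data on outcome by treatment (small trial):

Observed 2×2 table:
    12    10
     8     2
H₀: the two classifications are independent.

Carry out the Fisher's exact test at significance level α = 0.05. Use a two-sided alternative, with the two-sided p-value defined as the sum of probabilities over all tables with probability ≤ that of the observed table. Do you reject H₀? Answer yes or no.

reject H₀: no

Margins: r₁=22, r₂=10, c₁=20, c₂=12, n=32
p_obs = C(22,12)·C(10,8)/C(32,20); sum pmf over tables with pmf ≤ p_obs
p-value (two-sided) = 0.24790
At α=0.05: p ≥ α → fail to reject H₀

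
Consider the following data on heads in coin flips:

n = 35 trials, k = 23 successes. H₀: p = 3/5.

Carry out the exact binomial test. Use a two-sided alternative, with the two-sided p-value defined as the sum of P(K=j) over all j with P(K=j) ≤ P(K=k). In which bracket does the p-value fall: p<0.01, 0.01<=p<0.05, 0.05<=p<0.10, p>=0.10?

p-value bracket: p>=0.10

Exact binomial: n=35, k=23, p₀=3/5=0.6000
P(X=j) = C(n,j)·p₀^j·(1−p₀)^(n−j); p = Σ P(X=j) over j with P(X=j) ≤ P(X=23)
p-value (two-sided) = 0.60547
→ bracket: p>=0.10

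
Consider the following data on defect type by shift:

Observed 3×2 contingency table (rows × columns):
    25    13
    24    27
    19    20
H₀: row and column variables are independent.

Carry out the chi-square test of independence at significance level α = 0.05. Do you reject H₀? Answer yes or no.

reject H₀: no

Row totals [38, 51, 39], col totals [68, 60], n=128
χ² = (25−20.19)²/20.19 + (13−17.81)²/17.81 + (24−27.09)²/27.09 + (27−23.91)²/23.91 + (19−20.72)²/20.72 + (20−18.28)²/18.28 = 3.5053
df = 2
p-value (upper-tail) = 0.17332
At α=0.05: p ≥ α → fail to reject H₀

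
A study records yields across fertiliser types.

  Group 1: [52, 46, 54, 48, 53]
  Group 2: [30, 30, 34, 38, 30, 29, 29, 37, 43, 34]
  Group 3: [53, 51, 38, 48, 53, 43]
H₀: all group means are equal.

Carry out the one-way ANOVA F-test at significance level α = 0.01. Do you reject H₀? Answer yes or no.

Group means [50.60, 33.40, 47.67], grand mean 41.571
SSB = Σnᵢ(x̄ᵢ−x̄)² = 1298.210; SSW = ΣΣ(x−x̄ᵢ)² = 430.933
MSB = 1298.210/2 = 649.1048; MSW = 430.933/18 = 23.9407
F = MSB/MSW = 27.1130
df = (2, 18)
p-value (upper-tail) = 0.00000
At α=0.01: p < α → reject H₀

reject H₀: yes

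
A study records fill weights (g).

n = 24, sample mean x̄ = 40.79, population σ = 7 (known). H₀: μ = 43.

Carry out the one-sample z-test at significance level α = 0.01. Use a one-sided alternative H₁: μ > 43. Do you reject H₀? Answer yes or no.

reject H₀: no

SE = σ/√n = 7/√24 = 1.4289
z = (x̄−μ₀)/SE = (40.79−43)/1.4289 = -1.5467
p-value (one-sided, H₁ greater) = 0.93903
At α=0.01: p ≥ α → fail to reject H₀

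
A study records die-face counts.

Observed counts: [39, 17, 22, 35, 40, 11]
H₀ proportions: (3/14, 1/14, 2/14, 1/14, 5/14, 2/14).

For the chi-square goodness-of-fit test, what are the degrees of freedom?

degrees of freedom = 5

df = k − 1 = 6 − 1 = 5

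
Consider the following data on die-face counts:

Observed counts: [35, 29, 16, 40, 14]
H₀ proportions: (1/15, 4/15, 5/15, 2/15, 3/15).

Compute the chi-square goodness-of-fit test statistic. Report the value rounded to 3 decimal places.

test statistic = 129.259

n = 134; E_i = n·p_i = [8.93, 35.73, 44.67, 17.87, 26.80]
χ² = (35−8.93)²/8.93 + (29−35.73)²/35.73 + (16−44.67)²/44.67 + (40−17.87)²/17.87 + (14−26.80)²/26.80 = 129.2593
df = 4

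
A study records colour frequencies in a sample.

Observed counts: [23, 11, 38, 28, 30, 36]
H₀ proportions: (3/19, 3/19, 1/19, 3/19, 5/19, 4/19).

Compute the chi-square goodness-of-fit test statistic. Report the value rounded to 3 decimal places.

test statistic = 111.675

n = 166; E_i = n·p_i = [26.21, 26.21, 8.74, 26.21, 43.68, 34.95]
χ² = (23−26.21)²/26.21 + (11−26.21)²/26.21 + (38−8.74)²/8.74 + (28−26.21)²/26.21 + (30−43.68)²/43.68 + (36−34.95)²/34.95 = 111.6747
df = 5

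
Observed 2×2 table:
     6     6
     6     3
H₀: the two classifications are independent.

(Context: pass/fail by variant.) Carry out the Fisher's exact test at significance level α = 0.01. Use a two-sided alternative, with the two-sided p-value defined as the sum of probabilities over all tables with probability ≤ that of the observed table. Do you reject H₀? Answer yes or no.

Margins: r₁=12, r₂=9, c₁=12, c₂=9, n=21
p_obs = C(12,6)·C(9,6)/C(21,12); sum pmf over tables with pmf ≤ p_obs
p-value (two-sided) = 0.66049
At α=0.01: p ≥ α → fail to reject H₀

reject H₀: no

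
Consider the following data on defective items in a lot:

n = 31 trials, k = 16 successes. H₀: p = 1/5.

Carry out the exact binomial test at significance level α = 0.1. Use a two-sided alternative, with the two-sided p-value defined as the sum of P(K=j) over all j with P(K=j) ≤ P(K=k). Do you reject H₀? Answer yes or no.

Exact binomial: n=31, k=16, p₀=1/5=0.2000
P(X=j) = C(n,j)·p₀^j·(1−p₀)^(n−j); p = Σ P(X=j) over j with P(X=j) ≤ P(X=16)
p-value (two-sided) = 0.00009
At α=0.1: p < α → reject H₀

reject H₀: yes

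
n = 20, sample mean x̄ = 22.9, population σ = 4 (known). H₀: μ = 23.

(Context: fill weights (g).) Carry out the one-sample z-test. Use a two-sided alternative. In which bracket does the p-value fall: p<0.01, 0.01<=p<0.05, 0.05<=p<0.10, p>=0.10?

SE = σ/√n = 4/√20 = 0.8944
z = (x̄−μ₀)/SE = (22.9−23)/0.8944 = -0.1118
p-value (two-sided) = 0.91098
→ bracket: p>=0.10

p-value bracket: p>=0.10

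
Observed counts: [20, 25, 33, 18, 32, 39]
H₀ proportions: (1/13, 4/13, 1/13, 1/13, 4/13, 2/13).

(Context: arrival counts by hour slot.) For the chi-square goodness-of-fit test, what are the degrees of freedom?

df = k − 1 = 6 − 1 = 5

degrees of freedom = 5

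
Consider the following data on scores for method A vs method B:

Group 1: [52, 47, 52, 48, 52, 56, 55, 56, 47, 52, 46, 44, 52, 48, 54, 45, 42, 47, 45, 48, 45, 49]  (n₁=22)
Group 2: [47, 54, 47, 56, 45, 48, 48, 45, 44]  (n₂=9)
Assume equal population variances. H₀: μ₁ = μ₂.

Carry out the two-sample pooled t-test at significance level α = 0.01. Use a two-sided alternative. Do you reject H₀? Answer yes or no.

x̄₁=49.182, s₁=4.078, n₁=22
x̄₂=48.222, s₂=4.116, n₂=9
s_p² = [21·4.078² + 8·4.116²]/29 = 16.7182
SE = √(s_p²·(1/22+1/9)) = 1.6179
t = (49.182−48.222)/1.6179 = 0.5931
df = 29
p-value (two-sided) = 0.55770
At α=0.01: p ≥ α → fail to reject H₀

reject H₀: no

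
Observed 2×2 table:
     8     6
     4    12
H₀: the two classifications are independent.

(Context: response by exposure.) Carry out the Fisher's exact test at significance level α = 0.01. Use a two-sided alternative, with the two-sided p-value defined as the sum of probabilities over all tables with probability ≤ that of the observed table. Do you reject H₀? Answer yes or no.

reject H₀: no

Margins: r₁=14, r₂=16, c₁=12, c₂=18, n=30
p_obs = C(14,8)·C(16,4)/C(30,12); sum pmf over tables with pmf ≤ p_obs
p-value (two-sided) = 0.13491
At α=0.01: p ≥ α → fail to reject H₀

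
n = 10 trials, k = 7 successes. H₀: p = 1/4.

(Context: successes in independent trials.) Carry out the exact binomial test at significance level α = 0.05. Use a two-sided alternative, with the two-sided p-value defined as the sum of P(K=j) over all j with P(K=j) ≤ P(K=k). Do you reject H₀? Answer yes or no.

Exact binomial: n=10, k=7, p₀=1/4=0.2500
P(X=j) = C(n,j)·p₀^j·(1−p₀)^(n−j); p = Σ P(X=j) over j with P(X=j) ≤ P(X=7)
p-value (two-sided) = 0.00351
At α=0.05: p < α → reject H₀

reject H₀: yes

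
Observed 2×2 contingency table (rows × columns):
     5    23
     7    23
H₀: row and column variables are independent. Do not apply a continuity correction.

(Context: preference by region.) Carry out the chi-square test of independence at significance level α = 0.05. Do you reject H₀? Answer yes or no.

Row totals [28, 30], col totals [12, 46], n=58
χ² = (5−5.79)²/5.79 + (23−22.21)²/22.21 + (7−6.21)²/6.21 + (23−23.79)²/23.79 = 0.2647
df = 1
p-value (upper-tail) = 0.60692
At α=0.05: p ≥ α → fail to reject H₀

reject H₀: no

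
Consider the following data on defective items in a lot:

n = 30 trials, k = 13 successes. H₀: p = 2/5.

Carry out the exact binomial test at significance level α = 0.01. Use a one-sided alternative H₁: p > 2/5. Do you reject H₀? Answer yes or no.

reject H₀: no

Exact binomial: n=30, k=13, p₀=2/5=0.4000
P(X≥13) from Σ C(n,i)·p₀^i·(1−p₀)^(n−i)
p-value (one-sided, H₁ greater) = 0.42153
At α=0.01: p ≥ α → fail to reject H₀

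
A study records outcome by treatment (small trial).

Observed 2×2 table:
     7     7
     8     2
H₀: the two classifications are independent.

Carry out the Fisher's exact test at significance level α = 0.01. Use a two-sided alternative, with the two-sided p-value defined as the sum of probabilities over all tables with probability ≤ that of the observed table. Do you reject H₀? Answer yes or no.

Margins: r₁=14, r₂=10, c₁=15, c₂=9, n=24
p_obs = C(14,7)·C(10,8)/C(24,15); sum pmf over tables with pmf ≤ p_obs
p-value (two-sided) = 0.20992
At α=0.01: p ≥ α → fail to reject H₀

reject H₀: no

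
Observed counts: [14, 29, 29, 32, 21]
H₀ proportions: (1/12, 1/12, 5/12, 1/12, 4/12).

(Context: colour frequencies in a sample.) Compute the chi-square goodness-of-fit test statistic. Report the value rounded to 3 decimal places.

n = 125; E_i = n·p_i = [10.42, 10.42, 52.08, 10.42, 41.67]
χ² = (14−10.42)²/10.42 + (29−10.42)²/10.42 + (29−52.08)²/52.08 + (32−10.42)²/10.42 + (21−41.67)²/41.67 = 99.5872
df = 4

test statistic = 99.587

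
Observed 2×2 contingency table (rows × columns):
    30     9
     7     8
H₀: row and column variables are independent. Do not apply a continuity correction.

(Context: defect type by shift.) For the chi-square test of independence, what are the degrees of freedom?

degrees of freedom = 1

df = (r−1)(c−1) = (2−1)·(2−1) = 1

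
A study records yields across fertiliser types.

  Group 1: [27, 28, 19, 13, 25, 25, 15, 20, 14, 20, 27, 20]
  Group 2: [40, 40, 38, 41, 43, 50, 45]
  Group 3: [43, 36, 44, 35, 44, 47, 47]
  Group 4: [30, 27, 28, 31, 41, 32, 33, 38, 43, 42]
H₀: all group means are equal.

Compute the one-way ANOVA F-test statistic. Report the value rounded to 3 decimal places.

Group means [21.08, 42.43, 42.29, 34.50], grand mean 33.083
SSB = Σnᵢ(x̄ᵢ−x̄)² = 2952.190; SSW = ΣΣ(x−x̄ᵢ)² = 872.560
MSB = 2952.190/3 = 984.0635; MSW = 872.560/32 = 27.2675
F = MSB/MSW = 36.0893
df = (3, 32)

test statistic = 36.089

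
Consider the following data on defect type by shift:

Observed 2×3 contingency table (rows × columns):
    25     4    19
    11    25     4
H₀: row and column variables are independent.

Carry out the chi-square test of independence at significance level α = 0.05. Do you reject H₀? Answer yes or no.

Row totals [48, 40], col totals [36, 29, 23], n=88
χ² = (25−19.64)²/19.64 + (4−15.82)²/15.82 + (19−12.55)²/12.55 + (11−16.36)²/16.36 + (25−13.18)²/13.18 + (4−10.45)²/10.45 = 29.9542
df = 2
p-value (upper-tail) = 0.00000
At α=0.05: p < α → reject H₀

reject H₀: yes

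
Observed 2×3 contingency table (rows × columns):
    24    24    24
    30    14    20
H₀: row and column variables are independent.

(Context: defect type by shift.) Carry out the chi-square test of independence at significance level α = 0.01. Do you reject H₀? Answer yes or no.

reject H₀: no

Row totals [72, 64], col totals [54, 38, 44], n=136
χ² = (24−28.59)²/28.59 + (24−20.12)²/20.12 + (24−23.29)²/23.29 + (30−25.41)²/25.41 + (14−17.88)²/17.88 + (20−20.71)²/20.71 = 3.2024
df = 2
p-value (upper-tail) = 0.20166
At α=0.01: p ≥ α → fail to reject H₀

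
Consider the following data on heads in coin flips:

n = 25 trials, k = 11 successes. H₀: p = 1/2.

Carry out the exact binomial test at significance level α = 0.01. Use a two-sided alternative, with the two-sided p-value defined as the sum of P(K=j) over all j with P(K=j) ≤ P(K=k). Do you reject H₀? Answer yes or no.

reject H₀: no

Exact binomial: n=25, k=11, p₀=1/2=0.5000
P(X=j) = C(n,j)·p₀^j·(1−p₀)^(n−j); p = Σ P(X=j) over j with P(X=j) ≤ P(X=11)
p-value (two-sided) = 0.69004
At α=0.01: p ≥ α → fail to reject H₀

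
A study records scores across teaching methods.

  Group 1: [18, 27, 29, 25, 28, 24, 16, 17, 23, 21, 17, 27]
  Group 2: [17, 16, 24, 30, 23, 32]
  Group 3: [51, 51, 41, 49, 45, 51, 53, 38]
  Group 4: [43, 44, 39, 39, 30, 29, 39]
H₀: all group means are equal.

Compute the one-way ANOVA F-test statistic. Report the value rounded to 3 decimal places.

test statistic = 39.418

Group means [22.67, 23.67, 47.38, 37.57], grand mean 32.000
SSB = Σnᵢ(x̄ᵢ−x̄)² = 3570.411; SSW = ΣΣ(x−x̄ᵢ)² = 875.589
MSB = 3570.411/3 = 1190.1369; MSW = 875.589/29 = 30.1927
F = MSB/MSW = 39.4180
df = (3, 29)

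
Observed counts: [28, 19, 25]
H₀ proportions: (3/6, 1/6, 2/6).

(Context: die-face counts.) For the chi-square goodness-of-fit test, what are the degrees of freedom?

df = k − 1 = 3 − 1 = 2

degrees of freedom = 2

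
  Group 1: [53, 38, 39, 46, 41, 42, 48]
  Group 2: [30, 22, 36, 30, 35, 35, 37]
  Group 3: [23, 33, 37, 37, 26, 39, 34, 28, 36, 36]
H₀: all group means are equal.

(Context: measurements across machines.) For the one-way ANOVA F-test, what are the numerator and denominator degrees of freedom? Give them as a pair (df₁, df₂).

k = 3 groups, N = 24 total
df = (k−1, N−k) = (3−1, 24−3) = (2, 21)

degrees of freedom = [2, 21]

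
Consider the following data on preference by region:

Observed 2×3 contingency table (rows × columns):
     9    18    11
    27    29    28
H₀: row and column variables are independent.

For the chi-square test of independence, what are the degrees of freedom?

degrees of freedom = 2

df = (r−1)(c−1) = (2−1)·(3−1) = 2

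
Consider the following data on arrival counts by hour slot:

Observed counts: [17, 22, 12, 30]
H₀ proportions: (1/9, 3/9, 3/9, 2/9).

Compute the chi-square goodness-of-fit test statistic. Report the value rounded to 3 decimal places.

test statistic = 24.370

n = 81; E_i = n·p_i = [9.00, 27.00, 27.00, 18.00]
χ² = (17−9.00)²/9.00 + (22−27.00)²/27.00 + (12−27.00)²/27.00 + (30−18.00)²/18.00 = 24.3704
df = 3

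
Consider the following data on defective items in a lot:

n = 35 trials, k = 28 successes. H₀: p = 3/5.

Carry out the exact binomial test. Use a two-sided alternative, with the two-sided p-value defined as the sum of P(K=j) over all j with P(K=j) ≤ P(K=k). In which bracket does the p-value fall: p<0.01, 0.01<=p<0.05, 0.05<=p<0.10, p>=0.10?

Exact binomial: n=35, k=28, p₀=3/5=0.6000
P(X=j) = C(n,j)·p₀^j·(1−p₀)^(n−j); p = Σ P(X=j) over j with P(X=j) ≤ P(X=28)
p-value (two-sided) = 0.01543
→ bracket: 0.01<=p<0.05

p-value bracket: 0.01<=p<0.05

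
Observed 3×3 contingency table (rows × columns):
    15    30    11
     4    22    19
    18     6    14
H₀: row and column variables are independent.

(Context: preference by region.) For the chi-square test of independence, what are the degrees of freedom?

df = (r−1)(c−1) = (3−1)·(3−1) = 4

degrees of freedom = 4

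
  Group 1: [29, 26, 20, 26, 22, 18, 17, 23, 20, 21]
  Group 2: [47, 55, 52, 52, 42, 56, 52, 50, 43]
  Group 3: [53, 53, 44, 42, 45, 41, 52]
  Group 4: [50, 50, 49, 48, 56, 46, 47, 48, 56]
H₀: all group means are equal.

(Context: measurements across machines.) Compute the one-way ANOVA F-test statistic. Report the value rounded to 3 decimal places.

test statistic = 89.596

Group means [22.20, 49.89, 47.14, 50.00], grand mean 41.457
SSB = Σnᵢ(x̄ᵢ−x̄)² = 5231.340; SSW = ΣΣ(x−x̄ᵢ)² = 603.346
MSB = 5231.340/3 = 1743.7799; MSW = 603.346/31 = 19.4628
F = MSB/MSW = 89.5956
df = (3, 31)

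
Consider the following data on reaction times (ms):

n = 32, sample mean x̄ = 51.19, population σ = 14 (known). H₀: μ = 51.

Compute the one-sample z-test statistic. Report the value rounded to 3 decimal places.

test statistic = 0.077

SE = σ/√n = 14/√32 = 2.4749
z = (x̄−μ₀)/SE = (51.19−51)/2.4749 = 0.0768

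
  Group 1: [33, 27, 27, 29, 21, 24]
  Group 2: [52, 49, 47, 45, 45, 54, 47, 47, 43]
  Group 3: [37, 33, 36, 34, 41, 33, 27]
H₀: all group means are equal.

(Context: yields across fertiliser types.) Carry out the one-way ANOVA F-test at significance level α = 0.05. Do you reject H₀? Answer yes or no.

Group means [26.83, 47.67, 34.43], grand mean 37.773
SSB = Σnᵢ(x̄ᵢ−x̄)² = 1677.316; SSW = ΣΣ(x−x̄ᵢ)² = 294.548
MSB = 1677.316/2 = 838.6580; MSW = 294.548/19 = 15.5025
F = MSB/MSW = 54.0982
df = (2, 19)
p-value (upper-tail) = 0.00000
At α=0.05: p < α → reject H₀

reject H₀: yes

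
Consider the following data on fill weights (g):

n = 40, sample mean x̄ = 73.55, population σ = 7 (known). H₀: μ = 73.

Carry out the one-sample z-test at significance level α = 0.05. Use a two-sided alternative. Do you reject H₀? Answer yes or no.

reject H₀: no

SE = σ/√n = 7/√40 = 1.1068
z = (x̄−μ₀)/SE = (73.55−73)/1.1068 = 0.4969
p-value (two-sided) = 0.61924
At α=0.05: p ≥ α → fail to reject H₀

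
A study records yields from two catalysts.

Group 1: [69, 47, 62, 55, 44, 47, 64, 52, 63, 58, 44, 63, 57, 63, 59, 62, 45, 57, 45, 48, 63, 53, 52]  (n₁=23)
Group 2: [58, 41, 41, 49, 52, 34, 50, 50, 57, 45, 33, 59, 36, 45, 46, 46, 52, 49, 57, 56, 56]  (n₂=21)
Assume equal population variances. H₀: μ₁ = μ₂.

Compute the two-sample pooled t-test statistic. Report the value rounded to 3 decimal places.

test statistic = 3.028

x̄₁=55.304, s₁=7.696, n₁=23
x̄₂=48.190, s₂=7.878, n₂=21
s_p² = [22·7.696² + 20·7.878²]/42 = 60.5740
SE = √(s_p²·(1/23+1/21)) = 2.3491
t = (55.304−48.190)/2.3491 = 3.0284
df = 42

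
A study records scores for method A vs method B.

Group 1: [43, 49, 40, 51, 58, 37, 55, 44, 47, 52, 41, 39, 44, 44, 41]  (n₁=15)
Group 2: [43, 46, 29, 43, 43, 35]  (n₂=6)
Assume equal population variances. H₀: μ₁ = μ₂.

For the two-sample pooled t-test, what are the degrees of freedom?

degrees of freedom = 19

df = n₁ + n₂ − 2 = 15 + 6 − 2 = 19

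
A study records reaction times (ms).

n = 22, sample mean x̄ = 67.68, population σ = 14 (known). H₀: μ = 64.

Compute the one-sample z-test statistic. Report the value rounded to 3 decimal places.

test statistic = 1.233

SE = σ/√n = 14/√22 = 2.9848
z = (x̄−μ₀)/SE = (67.68−64)/2.9848 = 1.2329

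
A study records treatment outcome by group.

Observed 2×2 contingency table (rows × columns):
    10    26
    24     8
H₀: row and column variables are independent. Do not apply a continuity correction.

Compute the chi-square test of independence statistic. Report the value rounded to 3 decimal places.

Row totals [36, 32], col totals [34, 34], n=68
χ² = (10−18.00)²/18.00 + (26−18.00)²/18.00 + (24−16.00)²/16.00 + (8−16.00)²/16.00 = 15.1111
df = 1

test statistic = 15.111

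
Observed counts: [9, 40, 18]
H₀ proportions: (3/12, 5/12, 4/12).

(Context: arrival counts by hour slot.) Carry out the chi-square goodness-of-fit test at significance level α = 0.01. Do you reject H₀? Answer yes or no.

reject H₀: yes

n = 67; E_i = n·p_i = [16.75, 27.92, 22.33]
χ² = (9−16.75)²/16.75 + (40−27.92)²/27.92 + (18−22.33)²/22.33 = 9.6567
df = 2
p-value (upper-tail) = 0.00800
At α=0.01: p < α → reject H₀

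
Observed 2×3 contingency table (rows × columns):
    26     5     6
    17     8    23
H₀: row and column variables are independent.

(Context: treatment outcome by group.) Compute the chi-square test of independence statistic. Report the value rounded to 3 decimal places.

test statistic = 11.307

Row totals [37, 48], col totals [43, 13, 29], n=85
χ² = (26−18.72)²/18.72 + (5−5.66)²/5.66 + (6−12.62)²/12.62 + (17−24.28)²/24.28 + (8−7.34)²/7.34 + (23−16.38)²/16.38 = 11.3074
df = 2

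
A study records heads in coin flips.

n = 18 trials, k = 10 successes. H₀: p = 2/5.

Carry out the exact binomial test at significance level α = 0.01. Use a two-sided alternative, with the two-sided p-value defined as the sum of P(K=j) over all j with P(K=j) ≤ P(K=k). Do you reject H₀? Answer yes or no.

reject H₀: no

Exact binomial: n=18, k=10, p₀=2/5=0.4000
P(X=j) = C(n,j)·p₀^j·(1−p₀)^(n−j); p = Σ P(X=j) over j with P(X=j) ≤ P(X=10)
p-value (two-sided) = 0.22888
At α=0.01: p ≥ α → fail to reject H₀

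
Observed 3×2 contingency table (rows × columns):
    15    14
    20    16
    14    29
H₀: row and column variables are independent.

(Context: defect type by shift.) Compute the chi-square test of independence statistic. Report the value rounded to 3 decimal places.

test statistic = 4.827

Row totals [29, 36, 43], col totals [49, 59], n=108
χ² = (15−13.16)²/13.16 + (14−15.84)²/15.84 + (20−16.33)²/16.33 + (16−19.67)²/19.67 + (14−19.51)²/19.51 + (29−23.49)²/23.49 = 4.8269
df = 2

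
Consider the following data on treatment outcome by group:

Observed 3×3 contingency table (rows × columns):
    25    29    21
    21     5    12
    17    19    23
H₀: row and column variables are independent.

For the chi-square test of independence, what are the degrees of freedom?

df = (r−1)(c−1) = (3−1)·(3−1) = 4

degrees of freedom = 4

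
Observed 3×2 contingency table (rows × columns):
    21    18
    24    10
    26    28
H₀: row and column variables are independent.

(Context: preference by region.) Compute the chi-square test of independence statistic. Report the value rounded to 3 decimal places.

test statistic = 4.359

Row totals [39, 34, 54], col totals [71, 56], n=127
χ² = (21−21.80)²/21.80 + (18−17.20)²/17.20 + (24−19.01)²/19.01 + (10−14.99)²/14.99 + (26−30.19)²/30.19 + (28−23.81)²/23.81 = 4.3587
df = 2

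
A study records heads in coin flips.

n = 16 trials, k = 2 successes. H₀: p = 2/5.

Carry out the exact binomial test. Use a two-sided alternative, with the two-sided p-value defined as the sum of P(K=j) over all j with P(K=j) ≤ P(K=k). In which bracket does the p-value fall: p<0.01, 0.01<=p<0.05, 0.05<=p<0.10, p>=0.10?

p-value bracket: 0.01<=p<0.05

Exact binomial: n=16, k=2, p₀=2/5=0.4000
P(X=j) = C(n,j)·p₀^j·(1−p₀)^(n−j); p = Σ P(X=j) over j with P(X=j) ≤ P(X=2)
p-value (two-sided) = 0.03748
→ bracket: 0.01<=p<0.05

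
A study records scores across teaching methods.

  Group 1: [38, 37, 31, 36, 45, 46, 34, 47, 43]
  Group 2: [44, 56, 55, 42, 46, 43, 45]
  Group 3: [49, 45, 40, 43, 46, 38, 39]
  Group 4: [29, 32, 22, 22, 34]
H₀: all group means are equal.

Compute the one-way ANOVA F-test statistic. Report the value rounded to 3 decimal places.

test statistic = 13.648

Group means [39.67, 47.29, 42.86, 27.80], grand mean 40.250
SSB = Σnᵢ(x̄ᵢ−x̄)² = 1172.164; SSW = ΣΣ(x−x̄ᵢ)² = 687.086
MSB = 1172.164/3 = 390.7214; MSW = 687.086/24 = 28.6286
F = MSB/MSW = 13.6480
df = (3, 24)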